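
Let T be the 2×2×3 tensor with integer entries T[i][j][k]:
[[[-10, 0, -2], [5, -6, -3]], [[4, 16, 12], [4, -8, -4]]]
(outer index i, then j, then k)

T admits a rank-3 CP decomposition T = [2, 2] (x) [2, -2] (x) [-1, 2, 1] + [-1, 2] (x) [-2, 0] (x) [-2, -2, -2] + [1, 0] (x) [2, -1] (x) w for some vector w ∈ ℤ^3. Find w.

Subtract the known terms from T to get the rank-1 residual R = [1, 0] (x) [2, -1] (x) w, so R[i,j,k] = a[i]·b[j]·w[k]. Pick indices with nonzero a[0]·b[0] = (1)·(2) = 2. Only the fibre through (0,0,·) is needed: R[0,0,:] = T[0,0,:] − Σₗ aₗ[0]bₗ[0]cₗ = [-10, 0, -2] − (2)·(2)·[-1, 2, 1] − (-1)·(-2)·[-2, -2, -2] = [-2, -4, -2]. Then w[k] = R[0,0,k] / 2 for each k, giving w = [-2, -4, -2] / 2 = [-1, -2, -1].

w = [-1, -2, -1]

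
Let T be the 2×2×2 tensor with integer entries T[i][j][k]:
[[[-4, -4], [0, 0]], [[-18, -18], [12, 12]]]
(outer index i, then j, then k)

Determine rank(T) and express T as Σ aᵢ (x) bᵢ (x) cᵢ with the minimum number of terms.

rank(T) = 2

Lower bound: in the mode-2 unfolding of T (rows indexed by j, columns by (i,k)) the 2×2 minor on rows j ∈ {0, 1}, columns (i,k) ∈ {(0,0), (1,0)} is det [[-4, -18], [0, 12]] = -48 ≠ 0, so that unfolding has rank ≥ 2 and hence rank(T) ≥ 2 (CP rank is at least every unfolding rank, though it can be larger).
Upper bound: T[:,:,k] = c[k]·M for every slice, with c = (1, 1) and M = [[-4, 0], [-18, 12]] (rows i, columns j).
Splitting M by its rows (i = 0, 1), M = (1, 0)(-4, 0)ᵀ + (0, 1)(-18, 12)ᵀ.
Hence T = (1, 0) (x) (-4, 0) (x) (1, 1) + (0, 1) (x) (-18, 12) (x) (1, 1), so rank(T) ≤ 2.
These bounds meet, so rank(T) = 2.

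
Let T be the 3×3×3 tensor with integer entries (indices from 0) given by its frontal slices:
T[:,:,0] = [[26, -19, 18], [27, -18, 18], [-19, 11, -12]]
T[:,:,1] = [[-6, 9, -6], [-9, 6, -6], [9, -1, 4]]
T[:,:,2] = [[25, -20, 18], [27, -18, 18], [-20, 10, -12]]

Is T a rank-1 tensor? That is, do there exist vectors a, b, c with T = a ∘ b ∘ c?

The mode-1 unfolding of T (rows indexed by i, columns by (j,k) = (0,0), (0,1), (0,2), (1,0), (1,1), (1,2), (2,0), (2,1), (2,2)) is [[26, -6, 25, -19, 9, -20, 18, -6, 18], [27, -9, 27, -18, 6, -18, 18, -6, 18], [-19, 9, -20, 11, -1, 10, -12, 4, -12]].
There the 2×2 minor on rows i ∈ {0, 1}, columns (j,k) ∈ {(0,0), (0,1)} is det [[26, -6], [27, -9]] = -72 ≠ 0, so this unfolding has rank ≥ 2; CP rank is at least every unfolding rank, so rank(T) ≥ 2.
In particular rank(T) ≥ 2 > 1, so T is not rank-1.

No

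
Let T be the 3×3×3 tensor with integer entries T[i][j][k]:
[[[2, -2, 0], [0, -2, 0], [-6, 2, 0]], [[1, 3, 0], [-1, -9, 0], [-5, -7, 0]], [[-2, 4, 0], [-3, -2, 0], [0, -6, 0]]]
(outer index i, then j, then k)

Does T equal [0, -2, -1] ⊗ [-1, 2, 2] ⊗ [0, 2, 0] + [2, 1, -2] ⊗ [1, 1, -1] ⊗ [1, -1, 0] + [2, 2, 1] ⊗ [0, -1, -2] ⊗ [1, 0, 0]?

Yes

Reconstruct entrywise from the claimed factors. For example, T[1,2,2] = 0 and Σₗ aₗ[1]bₗ[2]cₗ[2] = (-2)·(2)·(0) + (1)·(-1)·(0) + (2)·(-2)·(0) = 0; checking all 27 entries, every one matches. The claim holds.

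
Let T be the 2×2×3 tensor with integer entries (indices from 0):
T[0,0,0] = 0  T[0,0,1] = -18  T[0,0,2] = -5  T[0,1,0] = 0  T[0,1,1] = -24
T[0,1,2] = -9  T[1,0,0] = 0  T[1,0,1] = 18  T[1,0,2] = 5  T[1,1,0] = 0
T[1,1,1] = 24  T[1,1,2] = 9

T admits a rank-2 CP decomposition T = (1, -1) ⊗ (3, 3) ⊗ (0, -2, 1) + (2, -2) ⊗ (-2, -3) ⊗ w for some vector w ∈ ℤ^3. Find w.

Subtract the known terms from T to get the rank-1 residual R = (2, -2) ⊗ (-2, -3) ⊗ w, so R[i,j,k] = a[i]·b[j]·w[k]. Pick indices with nonzero a[0]·b[0] = (2)·(-2) = -4. Only the fibre through (0,0,·) is needed: R[0,0,:] = T[0,0,:] − Σₗ aₗ[0]bₗ[0]cₗ = [0, -18, -5] − (1)·(3)·(0, -2, 1) = [0, -12, -8]. Then w[k] = R[0,0,k] / -4 for each k, giving w = [0, -12, -8] / -4 = (0, 3, 2).

w = (0, 3, 2)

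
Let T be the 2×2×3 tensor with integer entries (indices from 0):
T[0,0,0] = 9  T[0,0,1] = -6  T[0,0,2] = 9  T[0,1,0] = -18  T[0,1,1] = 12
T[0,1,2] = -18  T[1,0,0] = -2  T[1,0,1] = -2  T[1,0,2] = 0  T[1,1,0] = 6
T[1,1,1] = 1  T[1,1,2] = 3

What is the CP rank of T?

2

Lower bound: in the mode-1 unfolding of T (rows indexed by i, columns by (j,k)) the 2×2 minor on rows i ∈ {0, 1}, columns (j,k) ∈ {(0,0), (0,1)} is det [[9, -6], [-2, -2]] = -30 ≠ 0, so that unfolding has rank ≥ 2 and hence rank(T) ≥ 2 (CP rank is at least every unfolding rank, though it can be larger).
Upper bound: with S_k = T[:,:,k], the two rank-1 terms a₁b₁ᵀ, a₂b₂ᵀ are the rank-1 members of the pencil x·S₀ + y·S₁.
det(x·S₀ + y·S₁) is 18·x² − 39·xy + 18·y² = 3·(2·x − 3·y)(3·x − 2·y), vanishing at (x:y) = (3:2) and (2:3).
M₁ = 3·S₀ + 2·S₁ = [[15, -30], [-10, 20]] = 5·[3, -2][1, -2]ᵀ and M₂ = 2·S₀ + 3·S₁ = [[0, 0], [-10, 15]] = (-5)·[0, 1][2, -3]ᵀ, so take a₁ = [3, -2], b₁ = [1, -2], a₂ = [0, 1], b₂ = [2, -3].
Each slice is an integer combination of E₁ = a₁b₁ᵀ and E₂ = a₂b₂ᵀ: S₀ = 3·E₁ + 2·E₂, S₁ = −2·E₁ − 3·E₂, S₂ = 3·E₁ + 3·E₂; reading off coefficients, c₁ = [3, -2, 3] and c₂ = [2, -3, 3].
Hence T = [3, -2] ∘ [1, -2] ∘ [3, -2, 3] + [0, 1] ∘ [2, -3] ∘ [2, -3, 3], so rank(T) ≤ 2.
These bounds meet, so rank(T) = 2.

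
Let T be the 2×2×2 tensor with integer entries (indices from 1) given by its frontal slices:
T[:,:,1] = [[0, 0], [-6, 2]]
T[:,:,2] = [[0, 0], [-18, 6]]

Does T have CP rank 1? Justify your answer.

Yes

The mode-1 fibre T[:,1,1] = [0, -6] gives a = [0, 1] (primitive direction); the mode-2 fibre T[2,:,1] = [-6, 2] gives b = [3, -1]; then c[k] = T[2,1,k] / (a[2]·b[1]) = [-6, -18] / 3 = [-2, -6].
Expanding [0, 1] ⊗ [3, -1] ⊗ [-2, -6] reproduces all 8 entries of T, so T = [0, 1] ⊗ [3, -1] ⊗ [-2, -6] and rank(T) ≤ 1.
Equivalently every frontal slice T[:,:,k] is c[k] times the rank-1 matrix [0, 1] ⊗ [3, -1]. So T has rank 1 (it is nonzero).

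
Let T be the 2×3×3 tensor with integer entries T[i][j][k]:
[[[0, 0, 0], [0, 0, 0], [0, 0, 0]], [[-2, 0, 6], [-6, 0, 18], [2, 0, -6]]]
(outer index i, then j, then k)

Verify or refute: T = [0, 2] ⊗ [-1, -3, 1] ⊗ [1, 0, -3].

Reconstruct entrywise from the claimed factors. For example, T[1,2,2] = -6 and Σₗ aₗ[1]bₗ[2]cₗ[2] = (2)·(1)·(-3) = -6; checking all 18 entries, every one matches. The claim holds.

Yes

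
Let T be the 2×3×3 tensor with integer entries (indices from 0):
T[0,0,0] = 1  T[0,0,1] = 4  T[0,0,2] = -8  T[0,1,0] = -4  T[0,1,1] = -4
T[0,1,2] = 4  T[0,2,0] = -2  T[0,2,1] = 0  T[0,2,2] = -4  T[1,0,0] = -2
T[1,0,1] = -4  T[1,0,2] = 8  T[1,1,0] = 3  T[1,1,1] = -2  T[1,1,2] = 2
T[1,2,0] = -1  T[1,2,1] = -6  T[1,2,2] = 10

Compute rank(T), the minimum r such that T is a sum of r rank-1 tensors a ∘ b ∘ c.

3

Lower bound: the mode-3 unfolding of T (rows indexed by k, columns by (i,j) = (0,0), (0,1), (0,2), (1,0), (1,1), (1,2)) is [[1, -4, -2, -2, 3, -1], [4, -4, 0, -4, -2, -6], [-8, 4, -4, 8, 2, 10]].
There the 3×3 minor on rows k ∈ {0, 1, 2}, columns (i,j) ∈ {(0,0), (0,1), (0,2)} is det [[1, -4, -2], [4, -4, 0], [-8, 4, -4]] = -16 ≠ 0, so this unfolding has rank ≥ 3; CP rank is at least every unfolding rank, so rank(T) ≥ 3. (Flattening ranks never certify an upper bound on CP rank; for that we must actually write T with 3 rank-1 terms.)
Upper bound: T is a sum of 3 rank-1 terms, T = (1, -2) ∘ (1, -2, 0) ∘ (1, 0, 0) + (1, -1) ∘ (1, 0, 1) ∘ (0, 4, -8) + (2, 1) ∘ (0, 1, 1) ∘ (-1, -2, 2) (one valid choice — decompositions are not unique — normalised so each a, b is primitive with positive first nonzero entry; check it by expanding all entries), so rank(T) ≤ 3.
These bounds meet, so rank(T) = 3.
Check entry T[0,0,0] = 1: (1)·(1)·(1) + (1)·(1)·(0) + (2)·(0)·(-1) = 1.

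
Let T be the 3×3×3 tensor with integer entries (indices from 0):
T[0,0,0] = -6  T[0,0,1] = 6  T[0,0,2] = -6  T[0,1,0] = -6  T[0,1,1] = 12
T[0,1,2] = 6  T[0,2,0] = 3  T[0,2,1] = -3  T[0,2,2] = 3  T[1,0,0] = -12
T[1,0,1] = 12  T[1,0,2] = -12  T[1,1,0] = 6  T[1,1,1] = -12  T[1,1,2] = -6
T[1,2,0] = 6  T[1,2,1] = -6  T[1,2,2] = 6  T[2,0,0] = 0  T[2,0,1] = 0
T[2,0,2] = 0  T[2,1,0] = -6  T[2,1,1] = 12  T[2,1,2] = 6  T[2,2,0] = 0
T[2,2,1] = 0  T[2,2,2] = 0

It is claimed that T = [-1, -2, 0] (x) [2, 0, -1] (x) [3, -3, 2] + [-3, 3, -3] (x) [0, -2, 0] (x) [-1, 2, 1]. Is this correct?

Reconstruct entry (0,0,2) from the claimed factors: Σₗ aₗ[0]bₗ[0]cₗ[2] = (-1)·(2)·(2) + (-3)·(0)·(1) = -4, but T[0,0,2] = -6. The claim is false.

No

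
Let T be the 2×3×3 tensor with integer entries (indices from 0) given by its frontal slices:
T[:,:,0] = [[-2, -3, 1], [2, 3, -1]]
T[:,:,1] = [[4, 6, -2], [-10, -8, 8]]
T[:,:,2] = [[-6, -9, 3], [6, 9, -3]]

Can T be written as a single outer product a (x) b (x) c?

No

The mode-2 unfolding of T (rows indexed by j, columns by (i,k) = (0,0), (0,1), (0,2), (1,0), (1,1), (1,2)) is [[-2, 4, -6, 2, -10, 6], [-3, 6, -9, 3, -8, 9], [1, -2, 3, -1, 8, -3]].
There the 2×2 minor on rows j ∈ {0, 1}, columns (i,k) ∈ {(0,0), (1,1)} is det [[-2, -10], [-3, -8]] = -14 ≠ 0, so this unfolding has rank ≥ 2; CP rank is at least every unfolding rank, so rank(T) ≥ 2.
In particular rank(T) ≥ 2 > 1, so T is not rank-1.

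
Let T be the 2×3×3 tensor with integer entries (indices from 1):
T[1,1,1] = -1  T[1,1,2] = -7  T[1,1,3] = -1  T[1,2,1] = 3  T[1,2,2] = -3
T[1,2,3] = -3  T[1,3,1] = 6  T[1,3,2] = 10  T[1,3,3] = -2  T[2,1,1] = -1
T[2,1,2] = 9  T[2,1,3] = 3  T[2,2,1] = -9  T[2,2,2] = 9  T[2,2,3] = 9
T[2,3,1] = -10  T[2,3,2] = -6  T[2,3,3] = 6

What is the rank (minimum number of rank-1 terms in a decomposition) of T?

Lower bound: the mode-3 unfolding of T (rows indexed by k, columns by (i,j) = (1,1), (1,2), (1,3), (2,1), (2,2), (2,3)) is [[-1, 3, 6, -1, -9, -10], [-7, -3, 10, 9, 9, -6], [-1, -3, -2, 3, 9, 6]].
There the 2×2 minor on rows k ∈ {1, 2}, columns (i,j) ∈ {(1,1), (1,2)} is det [[-1, 3], [-7, -3]] = 24 ≠ 0, so this unfolding has rank ≥ 2; CP rank is at least every unfolding rank, so rank(T) ≥ 2. (Flattening ranks never certify an upper bound on CP rank; for that we must actually write T with 2 rank-1 terms.)
Upper bound — finding two terms. Write S_k = T[:,:,k] for the frontal slices: S₁ = [[-1, 3, 6], [-1, -9, -10]], S₂ = [[-7, -3, 10], [9, 9, -6]], S₃ = [[-1, -3, -2], [3, 9, 6]].
If T = a₁ ⊗ b₁ ⊗ c₁ + a₂ ⊗ b₂ ⊗ c₂ then each S_k = c₁[k]·a₁b₁ᵀ + c₂[k]·a₂b₂ᵀ. S₁ and S₂ are linearly independent, so a₁b₁ᵀ and a₂b₂ᵀ must span the same plane of matrices: they are the rank-1 matrices of the form x·S₁ + y·S₂.
The 2×2 minor of x·S₁ + y·S₂ on rows {1,2}, columns {1,2} is 12·x² + 24·xy − 36·y² = 12·(x + 3·y)(x − y), vanishing at (x:y) = (3:-1) and (1:1).
M₁ = 3·S₁ − S₂ = [[4, 12, 8], [-12, -36, -24]] = 4·[1, -3][1, 3, 2]ᵀ and M₂ = S₁ + S₂ = [[-8, 0, 16], [8, 0, -16]] = (-8)·[1, -1][1, 0, -2]ᵀ, so take a₁ = [1, -3], b₁ = [1, 3, 2], a₂ = [1, -1], b₂ = [1, 0, -2].
Each slice is an integer combination of E₁ = a₁b₁ᵀ and E₂ = a₂b₂ᵀ: S₁ = E₁ − 2·E₂, S₂ = −E₁ − 6·E₂, S₃ = −E₁; reading off coefficients, c₁ = [1, -1, -1] and c₂ = [-2, -6, 0].
Hence T = [1, -3] ⊗ [1, 3, 2] ⊗ [1, -1, -1] + [1, -1] ⊗ [1, 0, -2] ⊗ [-2, -6, 0], so rank(T) ≤ 2.
These bounds meet, so rank(T) = 2.

2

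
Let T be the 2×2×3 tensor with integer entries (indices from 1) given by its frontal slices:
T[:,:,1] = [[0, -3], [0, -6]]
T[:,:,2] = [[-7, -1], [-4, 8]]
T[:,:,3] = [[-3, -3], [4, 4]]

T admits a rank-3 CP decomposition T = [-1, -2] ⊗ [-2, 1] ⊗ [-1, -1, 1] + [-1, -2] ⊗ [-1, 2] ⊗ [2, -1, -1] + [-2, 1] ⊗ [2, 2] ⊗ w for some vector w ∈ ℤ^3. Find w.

w = [0, 1, 1]

Subtract the known terms from T to get the rank-1 residual R = [-2, 1] ⊗ [2, 2] ⊗ w, so R[i,j,k] = a[i]·b[j]·w[k]. Pick indices with nonzero a[1]·b[1] = (-2)·(2) = -4. Only the fibre through (1,1,·) is needed: R[1,1,:] = T[1,1,:] − Σₗ aₗ[1]bₗ[1]cₗ = [0, -7, -3] − (-1)·(-2)·[-1, -1, 1] − (-1)·(-1)·[2, -1, -1] = [0, -4, -4]. Then w[k] = R[1,1,k] / -4 for each k, giving w = [0, -4, -4] / -4 = [0, 1, 1].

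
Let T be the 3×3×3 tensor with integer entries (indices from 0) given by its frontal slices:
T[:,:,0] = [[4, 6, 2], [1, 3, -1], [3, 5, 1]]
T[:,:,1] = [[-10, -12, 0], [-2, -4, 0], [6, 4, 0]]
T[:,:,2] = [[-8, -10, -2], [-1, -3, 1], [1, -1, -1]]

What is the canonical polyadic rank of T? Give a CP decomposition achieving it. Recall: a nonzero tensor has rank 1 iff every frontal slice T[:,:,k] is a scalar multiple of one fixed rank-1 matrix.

rank(T) = 3

Lower bound: the mode-1 unfolding of T (rows indexed by i, columns by (j,k) = (0,0), (0,1), (0,2), (1,0), (1,1), (1,2), (2,0), (2,1), (2,2)) is [[4, -10, -8, 6, -12, -10, 2, 0, -2], [1, -2, -1, 3, -4, -3, -1, 0, 1], [3, 6, 1, 5, 4, -1, 1, 0, -1]].
There the 3×3 minor on rows i ∈ {0, 1, 2}, columns (j,k) ∈ {(0,0), (0,1), (0,2)} is det [[4, -10, -8], [1, -2, -1], [3, 6, 1]] = -40 ≠ 0, so this unfolding has rank ≥ 3; CP rank is at least every unfolding rank, so rank(T) ≥ 3. (This is only a lower bound: in general the CP rank may exceed every unfolding rank, so we still need to exhibit 3 rank-1 terms summing to T.)
Upper bound: T is a sum of 3 rank-1 terms, T = [1, 0, -1] ⊗ [1, 1, 0] ⊗ [0, -8, -4] + [1, 1, 1] ⊗ [1, 2, 0] ⊗ [2, -2, -2] + [2, -1, 1] ⊗ [1, 1, 1] ⊗ [1, 0, -1] (one valid choice — decompositions are not unique — normalised so each a, b is primitive with positive first nonzero entry; check it by expanding all entries), so rank(T) ≤ 3.
These bounds meet, so rank(T) = 3.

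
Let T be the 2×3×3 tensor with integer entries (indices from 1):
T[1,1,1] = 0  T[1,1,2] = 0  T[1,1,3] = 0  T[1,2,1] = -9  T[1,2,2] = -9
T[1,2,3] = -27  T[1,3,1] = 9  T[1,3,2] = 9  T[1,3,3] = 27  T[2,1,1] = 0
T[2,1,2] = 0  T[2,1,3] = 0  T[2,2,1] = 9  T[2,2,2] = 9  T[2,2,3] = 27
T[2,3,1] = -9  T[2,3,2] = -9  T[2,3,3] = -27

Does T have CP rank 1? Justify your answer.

Yes

If T = a ⊗ b ⊗ c then every fibre of T is a multiple of the corresponding factor, so read the factors off the fibres through the nonzero entry T[1,2,1] = -9.
The mode-1 fibre T[:,2,1] = [-9, 9] gives a = [1, -1] (primitive direction); the mode-2 fibre T[1,:,1] = [0, -9, 9] gives b = [0, 1, -1]; then c[k] = T[1,2,k] / (a[1]·b[2]) = [-9, -9, -27] / 1 = [-9, -9, -27].
Expanding [1, -1] ⊗ [0, 1, -1] ⊗ [-9, -9, -27] reproduces all 18 entries of T, so T = [1, -1] ⊗ [0, 1, -1] ⊗ [-9, -9, -27] and rank(T) ≤ 1.
Equivalently every frontal slice T[:,:,k] is c[k] times the rank-1 matrix [1, -1] ⊗ [0, 1, -1]. So T has rank 1 (it is nonzero).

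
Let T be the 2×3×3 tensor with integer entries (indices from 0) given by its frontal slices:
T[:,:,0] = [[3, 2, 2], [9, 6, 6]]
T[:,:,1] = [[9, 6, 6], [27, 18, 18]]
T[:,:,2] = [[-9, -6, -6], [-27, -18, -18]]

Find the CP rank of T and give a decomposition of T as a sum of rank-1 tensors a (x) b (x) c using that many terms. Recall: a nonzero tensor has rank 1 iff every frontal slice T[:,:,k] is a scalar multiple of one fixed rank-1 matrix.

Lower bound: T ≠ 0 (e.g. T[0,0,0] = 3), so rank(T) ≥ 1.
Upper bound: if T = a (x) b (x) c then every fibre of T is a multiple of the corresponding factor, so read the factors off the fibres through the nonzero entry T[0,0,0] = 3.
The mode-1 fibre T[:,0,0] = [3, 9] gives a = (1, 3) (primitive direction); the mode-2 fibre T[0,:,0] = [3, 2, 2] gives b = (3, 2, 2); then c[k] = T[0,0,k] / (a[0]·b[0]) = [3, 9, -9] / 3 = (1, 3, -3).
Expanding (1, 3) (x) (3, 2, 2) (x) (1, 3, -3) reproduces all 18 entries of T, so T = (1, 3) (x) (3, 2, 2) (x) (1, 3, -3) and rank(T) ≤ 1.
These bounds meet, so rank(T) = 1.

rank(T) = 1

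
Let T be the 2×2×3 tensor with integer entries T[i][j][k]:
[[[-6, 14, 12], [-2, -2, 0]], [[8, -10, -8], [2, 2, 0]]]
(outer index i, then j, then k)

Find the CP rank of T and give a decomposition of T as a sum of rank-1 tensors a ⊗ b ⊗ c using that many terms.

Lower bound: the mode-3 unfolding of T (rows indexed by k, columns by (i,j) = (0,0), (0,1), (1,0), (1,1)) is [[-6, -2, 8, 2], [14, -2, -10, 2], [12, 0, -8, 0]].
There the 3×3 minor on rows k ∈ {0, 1, 2}, columns (i,j) ∈ {(0,0), (0,1), (1,0)} is det [[-6, -2, 8], [14, -2, -10], [12, 0, -8]] = 112 ≠ 0, so this unfolding has rank ≥ 3; CP rank is at least every unfolding rank, so rank(T) ≥ 3. (Unfolding ranks only ever bound the CP rank from below — rank(T) can be strictly larger than all of them — so the matching upper bound has to come from an explicit 3-term decomposition.)
Upper bound: T is a sum of 3 rank-1 terms, T = [1, -1] ⊗ [1, 0] ⊗ [-8, 8, 4] + [1, -1] ⊗ [1, 1] ⊗ [-2, -2, 0] + [2, -1] ⊗ [1, 0] ⊗ [2, 4, 4] (written with every a and b primitive with positive leading entry and the scale carried by c; CP decompositions are not unique, and this one is verified by expanding entrywise), so rank(T) ≤ 3.
These bounds meet, so rank(T) = 3.
Check entry T[0,1,1] = -2: (1)·(0)·(8) + (1)·(1)·(-2) + (2)·(0)·(4) = -2.

rank(T) = 3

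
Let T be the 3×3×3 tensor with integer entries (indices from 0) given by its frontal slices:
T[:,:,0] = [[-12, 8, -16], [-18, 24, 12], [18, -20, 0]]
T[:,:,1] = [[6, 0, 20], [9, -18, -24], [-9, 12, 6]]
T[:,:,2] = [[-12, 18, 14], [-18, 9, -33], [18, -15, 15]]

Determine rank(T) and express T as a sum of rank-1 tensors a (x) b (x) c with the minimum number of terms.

Lower bound: the mode-2 unfolding of T (rows indexed by j, columns by (i,k) = (0,0), (0,1), (0,2), (1,0), (1,1), (1,2), (2,0), (2,1), (2,2)) is [[-12, 6, -12, -18, 9, -18, 18, -9, 18], [8, 0, 18, 24, -18, 9, -20, 12, -15], [-16, 20, 14, 12, -24, -33, 0, 6, 15]].
There the 2×2 minor on rows j ∈ {0, 1}, columns (i,k) ∈ {(0,0), (0,1)} is det [[-12, 6], [8, 0]] = -48 ≠ 0, so this unfolding has rank ≥ 2; CP rank is at least every unfolding rank, so rank(T) ≥ 2. (Flattening ranks never certify an upper bound on CP rank; for that we must actually write T with 2 rank-1 terms.)
Upper bound — finding two terms. Write S_k = T[:,:,k] for the frontal slices: S₀ = [[-12, 8, -16], [-18, 24, 12], [18, -20, 0]], S₁ = [[6, 0, 20], [9, -18, -24], [-9, 12, 6]], S₂ = [[-12, 18, 14], [-18, 9, -33], [18, -15, 15]].
If T = a₁ (x) b₁ (x) c₁ + a₂ (x) b₂ (x) c₂ then each S_k = c₁[k]·a₁b₁ᵀ + c₂[k]·a₂b₂ᵀ. S₀ and S₁ are linearly independent, so a₁b₁ᵀ and a₂b₂ᵀ must span the same plane of matrices: they are the rank-1 matrices of the form x·S₀ + y·S₁.
The 2×2 minor of x·S₀ + y·S₁ on rows {0,1}, columns {0,1} is −144·x² + 288·xy − 108·y² = (-36)·(2·x − 3·y)(2·x − y), vanishing at (x:y) = (3:2) and (1:2).
M₁ = 3·S₀ + 2·S₁ = [[-24, 24, -8], [-36, 36, -12], [36, -36, 12]] = (-4)·[2, 3, -3][3, -3, 1]ᵀ and M₂ = S₀ + 2·S₁ = [[0, 8, 24], [0, -12, -36], [0, 4, 12]] = 4·[2, -3, 1][0, 1, 3]ᵀ, so take a₁ = [2, 3, -3], b₁ = [3, -3, 1], a₂ = [2, -3, 1], b₂ = [0, 1, 3].
Each slice is an integer combination of E₁ = a₁b₁ᵀ and E₂ = a₂b₂ᵀ: S₀ = −2·E₁ − 2·E₂, S₁ = E₁ + 3·E₂, S₂ = −2·E₁ + 3·E₂; reading off coefficients, c₁ = [-2, 1, -2] and c₂ = [-2, 3, 3].
Hence T = [2, 3, -3] (x) [3, -3, 1] (x) [-2, 1, -2] + [2, -3, 1] (x) [0, 1, 3] (x) [-2, 3, 3], so rank(T) ≤ 2.
These bounds meet, so rank(T) = 2.

rank(T) = 2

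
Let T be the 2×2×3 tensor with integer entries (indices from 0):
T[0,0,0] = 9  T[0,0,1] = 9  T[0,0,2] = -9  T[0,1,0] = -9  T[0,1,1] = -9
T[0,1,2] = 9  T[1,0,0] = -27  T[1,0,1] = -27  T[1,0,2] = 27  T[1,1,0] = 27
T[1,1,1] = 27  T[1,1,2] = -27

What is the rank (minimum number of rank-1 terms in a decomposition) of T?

1

Lower bound: T ≠ 0 (e.g. T[0,0,0] = 9), so rank(T) ≥ 1.
Upper bound: if T = a ∘ b ∘ c then every fibre of T is a multiple of the corresponding factor, so read the factors off the fibres through the nonzero entry T[0,0,0] = 9.
The mode-1 fibre T[:,0,0] = [9, -27] gives a = [1, -3] (primitive direction); the mode-2 fibre T[0,:,0] = [9, -9] gives b = [1, -1]; then c[k] = T[0,0,k] / (a[0]·b[0]) = [9, 9, -9] / 1 = [9, 9, -9].
Expanding [1, -3] ∘ [1, -1] ∘ [9, 9, -9] reproduces all 12 entries of T, so T = [1, -3] ∘ [1, -1] ∘ [9, 9, -9] and rank(T) ≤ 1.
These bounds meet, so rank(T) = 1.
Check entry T[0,0,2] = -9: (1)·(1)·(-9) = -9.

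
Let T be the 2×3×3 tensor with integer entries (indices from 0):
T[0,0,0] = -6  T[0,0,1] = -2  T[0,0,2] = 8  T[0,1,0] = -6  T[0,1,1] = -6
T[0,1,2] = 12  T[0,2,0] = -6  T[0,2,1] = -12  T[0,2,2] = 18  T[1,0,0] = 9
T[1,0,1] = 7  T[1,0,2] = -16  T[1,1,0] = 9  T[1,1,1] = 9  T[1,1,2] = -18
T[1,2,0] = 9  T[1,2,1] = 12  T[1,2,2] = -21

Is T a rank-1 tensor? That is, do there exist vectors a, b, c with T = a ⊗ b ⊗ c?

No

The mode-1 unfolding of T (rows indexed by i, columns by (j,k) = (0,0), (0,1), (0,2), (1,0), (1,1), (1,2), (2,0), (2,1), (2,2)) is [[-6, -2, 8, -6, -6, 12, -6, -12, 18], [9, 7, -16, 9, 9, -18, 9, 12, -21]].
There the 2×2 minor on rows i ∈ {0, 1}, columns (j,k) ∈ {(0,0), (0,1)} is det [[-6, -2], [9, 7]] = -24 ≠ 0, so this unfolding has rank ≥ 2; CP rank is at least every unfolding rank, so rank(T) ≥ 2.
In particular rank(T) ≥ 2 > 1, so T is not rank-1.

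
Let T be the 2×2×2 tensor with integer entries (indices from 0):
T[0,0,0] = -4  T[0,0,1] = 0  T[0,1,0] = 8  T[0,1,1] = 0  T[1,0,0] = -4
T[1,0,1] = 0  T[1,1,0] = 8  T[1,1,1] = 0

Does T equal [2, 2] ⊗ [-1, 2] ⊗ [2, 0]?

Reconstruct entrywise from the claimed factors. For example, T[0,1,1] = 0 and Σₗ aₗ[0]bₗ[1]cₗ[1] = (2)·(2)·(0) = 0; checking all 8 entries, every one matches. The claim holds.

Yes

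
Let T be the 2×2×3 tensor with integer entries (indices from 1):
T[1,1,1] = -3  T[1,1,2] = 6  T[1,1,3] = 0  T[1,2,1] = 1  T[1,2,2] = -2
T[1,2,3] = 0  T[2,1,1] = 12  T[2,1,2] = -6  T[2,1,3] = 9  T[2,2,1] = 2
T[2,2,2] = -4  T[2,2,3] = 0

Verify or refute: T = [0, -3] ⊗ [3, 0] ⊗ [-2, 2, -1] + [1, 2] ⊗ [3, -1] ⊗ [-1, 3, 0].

No

Reconstruct entry (1,1,2) from the claimed factors: Σₗ aₗ[1]bₗ[1]cₗ[2] = (0)·(3)·(2) + (1)·(3)·(3) = 9, but T[1,1,2] = 6. The claim is false.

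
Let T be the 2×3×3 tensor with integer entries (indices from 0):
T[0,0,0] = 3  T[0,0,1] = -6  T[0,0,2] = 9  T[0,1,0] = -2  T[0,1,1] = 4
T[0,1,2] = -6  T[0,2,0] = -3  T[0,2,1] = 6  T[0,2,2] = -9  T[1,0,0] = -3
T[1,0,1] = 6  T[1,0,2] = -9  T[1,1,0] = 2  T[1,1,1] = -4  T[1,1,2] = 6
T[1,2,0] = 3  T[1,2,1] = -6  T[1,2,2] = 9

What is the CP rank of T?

1

Lower bound: T ≠ 0 (e.g. T[0,0,0] = 3), so rank(T) ≥ 1.
Upper bound: if T = a ⊗ b ⊗ c then every fibre of T is a multiple of the corresponding factor, so read the factors off the fibres through the nonzero entry T[0,0,0] = 3.
The mode-1 fibre T[:,0,0] = [3, -3] gives a = [1, -1] (primitive direction); the mode-2 fibre T[0,:,0] = [3, -2, -3] gives b = [3, -2, -3]; then c[k] = T[0,0,k] / (a[0]·b[0]) = [3, -6, 9] / 3 = [1, -2, 3].
Expanding [1, -1] ⊗ [3, -2, -3] ⊗ [1, -2, 3] reproduces all 18 entries of T, so T = [1, -1] ⊗ [3, -2, -3] ⊗ [1, -2, 3] and rank(T) ≤ 1.
These bounds meet, so rank(T) = 1.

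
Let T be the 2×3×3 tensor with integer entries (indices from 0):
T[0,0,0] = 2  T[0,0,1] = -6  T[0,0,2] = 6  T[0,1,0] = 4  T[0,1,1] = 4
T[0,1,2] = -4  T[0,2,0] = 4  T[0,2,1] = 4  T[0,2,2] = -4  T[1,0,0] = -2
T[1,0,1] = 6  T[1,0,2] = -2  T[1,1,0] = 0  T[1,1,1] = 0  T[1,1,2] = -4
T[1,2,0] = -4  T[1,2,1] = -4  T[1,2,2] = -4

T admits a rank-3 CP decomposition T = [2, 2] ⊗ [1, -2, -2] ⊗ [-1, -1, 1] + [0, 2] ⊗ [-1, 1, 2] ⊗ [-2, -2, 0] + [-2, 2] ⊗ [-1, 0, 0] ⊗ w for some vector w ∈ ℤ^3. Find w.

Subtract the known terms from T to get the rank-1 residual R = [-2, 2] ⊗ [-1, 0, 0] ⊗ w, so R[i,j,k] = a[i]·b[j]·w[k]. Pick indices with nonzero a[0]·b[0] = (-2)·(-1) = 2. Only the fibre through (0,0,·) is needed: R[0,0,:] = T[0,0,:] − Σₗ aₗ[0]bₗ[0]cₗ = [2, -6, 6] − (2)·(1)·[-1, -1, 1] − (0)·(-1)·[-2, -2, 0] = [4, -4, 4]. Then w[k] = R[0,0,k] / 2 for each k, giving w = [4, -4, 4] / 2 = [2, -2, 2].

w = [2, -2, 2]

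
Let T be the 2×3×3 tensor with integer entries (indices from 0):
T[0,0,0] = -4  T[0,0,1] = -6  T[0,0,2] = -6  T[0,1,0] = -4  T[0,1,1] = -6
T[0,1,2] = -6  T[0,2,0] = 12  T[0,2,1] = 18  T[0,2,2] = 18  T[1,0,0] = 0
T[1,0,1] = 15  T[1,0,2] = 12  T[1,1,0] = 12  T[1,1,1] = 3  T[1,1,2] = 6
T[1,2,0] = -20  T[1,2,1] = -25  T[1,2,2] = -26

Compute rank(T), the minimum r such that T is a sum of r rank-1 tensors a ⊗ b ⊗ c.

2

Lower bound: the mode-1 unfolding of T (rows indexed by i, columns by (j,k) = (0,0), (0,1), (0,2), (1,0), (1,1), (1,2), (2,0), (2,1), (2,2)) is [[-4, -6, -6, -4, -6, -6, 12, 18, 18], [0, 15, 12, 12, 3, 6, -20, -25, -26]].
There the 2×2 minor on rows i ∈ {0, 1}, columns (j,k) ∈ {(0,0), (0,1)} is det [[-4, -6], [0, 15]] = -60 ≠ 0, so this unfolding has rank ≥ 2; CP rank is at least every unfolding rank, so rank(T) ≥ 2. (Flattening ranks never certify an upper bound on CP rank; for that we must actually write T with 2 rank-1 terms.)
Upper bound — finding two terms. Write S_k = T[:,:,k] for the frontal slices: S₀ = [[-4, -4, 12], [0, 12, -20]], S₁ = [[-6, -6, 18], [15, 3, -25]], S₂ = [[-6, -6, 18], [12, 6, -26]].
If T = a₁ ⊗ b₁ ⊗ c₁ + a₂ ⊗ b₂ ⊗ c₂ then each S_k = c₁[k]·a₁b₁ᵀ + c₂[k]·a₂b₂ᵀ. S₀ and S₁ are linearly independent, so a₁b₁ᵀ and a₂b₂ᵀ must span the same plane of matrices: they are the rank-1 matrices of the form x·S₀ + y·S₁.
The 2×2 minor of x·S₀ + y·S₁ on rows {0,1}, columns {0,1} is −48·x² − 24·xy + 72·y² = (-24)·(2·x + 3·y)(x − y), vanishing at (x:y) = (3:-2) and (1:1).
M₁ = 3·S₀ − 2·S₁ = [[0, 0, 0], [-30, 30, -10]] = (-10)·[0, 1][3, -3, 1]ᵀ and M₂ = S₀ + S₁ = [[-10, -10, 30], [15, 15, -45]] = (-5)·[2, -3][1, 1, -3]ᵀ, so take a₁ = [0, 1], b₁ = [3, -3, 1], a₂ = [2, -3], b₂ = [1, 1, -3].
Each slice is an integer combination of E₁ = a₁b₁ᵀ and E₂ = a₂b₂ᵀ: S₀ = −2·E₁ − 2·E₂, S₁ = 2·E₁ − 3·E₂, S₂ = E₁ − 3·E₂; reading off coefficients, c₁ = [-2, 2, 1] and c₂ = [-2, -3, -3].
Hence T = [0, 1] ⊗ [3, -3, 1] ⊗ [-2, 2, 1] + [2, -3] ⊗ [1, 1, -3] ⊗ [-2, -3, -3], so rank(T) ≤ 2.
These bounds meet, so rank(T) = 2.
Check entry T[0,2,0] = 12: (0)·(1)·(-2) + (2)·(-3)·(-2) = 12.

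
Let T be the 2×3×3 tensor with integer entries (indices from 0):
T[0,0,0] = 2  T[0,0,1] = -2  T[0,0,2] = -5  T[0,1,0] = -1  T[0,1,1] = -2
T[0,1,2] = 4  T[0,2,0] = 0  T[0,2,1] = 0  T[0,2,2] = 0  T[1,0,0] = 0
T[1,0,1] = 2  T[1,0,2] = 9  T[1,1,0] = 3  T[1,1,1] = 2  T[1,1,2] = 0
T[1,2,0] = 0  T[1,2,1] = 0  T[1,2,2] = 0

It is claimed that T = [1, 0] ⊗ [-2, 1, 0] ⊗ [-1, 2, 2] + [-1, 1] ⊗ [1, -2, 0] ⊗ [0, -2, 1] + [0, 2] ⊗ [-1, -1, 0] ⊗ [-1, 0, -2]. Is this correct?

Reconstruct entry (1,0,0) from the claimed factors: Σₗ aₗ[1]bₗ[0]cₗ[0] = (0)·(-2)·(-1) + (1)·(1)·(0) + (2)·(-1)·(-1) = 2, but T[1,0,0] = 0. The claim is false.

No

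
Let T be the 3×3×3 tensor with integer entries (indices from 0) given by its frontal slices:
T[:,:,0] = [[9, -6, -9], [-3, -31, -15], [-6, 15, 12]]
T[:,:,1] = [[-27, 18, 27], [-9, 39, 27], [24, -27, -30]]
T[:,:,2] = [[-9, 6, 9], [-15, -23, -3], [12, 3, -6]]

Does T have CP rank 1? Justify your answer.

The mode-2 unfolding of T (rows indexed by j, columns by (i,k) = (0,0), (0,1), (0,2), (1,0), (1,1), (1,2), (2,0), (2,1), (2,2)) is [[9, -27, -9, -3, -9, -15, -6, 24, 12], [-6, 18, 6, -31, 39, -23, 15, -27, 3], [-9, 27, 9, -15, 27, -3, 12, -30, -6]].
There the 2×2 minor on rows j ∈ {0, 1}, columns (i,k) ∈ {(0,0), (1,0)} is det [[9, -3], [-6, -31]] = -297 ≠ 0, so this unfolding has rank ≥ 2; CP rank is at least every unfolding rank, so rank(T) ≥ 2.
In particular rank(T) ≥ 2 > 1, so T is not rank-1.

No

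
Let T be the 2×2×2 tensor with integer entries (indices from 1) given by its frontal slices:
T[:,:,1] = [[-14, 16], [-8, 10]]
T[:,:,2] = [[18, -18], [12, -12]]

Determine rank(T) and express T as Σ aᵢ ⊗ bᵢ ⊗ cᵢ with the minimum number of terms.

rank(T) = 2

Lower bound: the mode-2 unfolding of T (rows indexed by j, columns by (i,k) = (1,1), (1,2), (2,1), (2,2)) is [[-14, 18, -8, 12], [16, -18, 10, -12]].
There the 2×2 minor on rows j ∈ {1, 2}, columns (i,k) ∈ {(1,1), (1,2)} is det [[-14, 18], [16, -18]] = -36 ≠ 0, so this unfolding has rank ≥ 2; CP rank is at least every unfolding rank, so rank(T) ≥ 2. (Unfolding ranks only ever bound the CP rank from below — rank(T) can be strictly larger than all of them — so the matching upper bound has to come from an explicit 2-term decomposition.)
Upper bound — finding two terms. Write S_k = T[:,:,k] for the frontal slices: S₁ = [[-14, 16], [-8, 10]], S₂ = [[18, -18], [12, -12]].
If T = a₁ ⊗ b₁ ⊗ c₁ + a₂ ⊗ b₂ ⊗ c₂ then each S_k = c₁[k]·a₁b₁ᵀ + c₂[k]·a₂b₂ᵀ. S₁ and S₂ are linearly independent, so a₁b₁ᵀ and a₂b₂ᵀ must span the same plane of matrices: they are the rank-1 matrices of the form x·S₁ + y·S₂.
det(x·S₁ + y·S₂) is −12·x² + 12·xy = (-12)·(x − y)(x), vanishing at (x:y) = (1:1) and (0:1).
M₁ = S₁ + S₂ = [[4, -2], [4, -2]] = 2·[1, 1][2, -1]ᵀ and M₂ = S₂ = [[18, -18], [12, -12]] = 6·[3, 2][1, -1]ᵀ, so take a₁ = [1, 1], b₁ = [2, -1], a₂ = [3, 2], b₂ = [1, -1].
Each slice is an integer combination of E₁ = a₁b₁ᵀ and E₂ = a₂b₂ᵀ: S₁ = 2·E₁ − 6·E₂, S₂ = 6·E₂; reading off coefficients, c₁ = [2, 0] and c₂ = [-6, 6].
Hence T = [1, 1] ⊗ [2, -1] ⊗ [2, 0] + [3, 2] ⊗ [1, -1] ⊗ [-6, 6], so rank(T) ≤ 2.
These bounds meet, so rank(T) = 2.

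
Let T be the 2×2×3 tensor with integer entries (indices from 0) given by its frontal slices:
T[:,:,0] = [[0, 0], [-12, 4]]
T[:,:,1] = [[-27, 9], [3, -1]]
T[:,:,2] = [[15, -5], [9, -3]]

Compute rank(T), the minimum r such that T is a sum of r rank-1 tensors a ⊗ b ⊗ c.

Lower bound: the mode-1 unfolding of T (rows indexed by i, columns by (j,k) = (0,0), (0,1), (0,2), (1,0), (1,1), (1,2)) is [[0, -27, 15, 0, 9, -5], [-12, 3, 9, 4, -1, -3]].
There the 2×2 minor on rows i ∈ {0, 1}, columns (j,k) ∈ {(0,0), (0,1)} is det [[0, -27], [-12, 3]] = -324 ≠ 0, so this unfolding has rank ≥ 2; CP rank is at least every unfolding rank, so rank(T) ≥ 2. (Flattening ranks never certify an upper bound on CP rank; for that we must actually write T with 2 rank-1 terms.)
Upper bound — finding two terms. Every mode-2 slice of T is a multiple of one matrix: T[:,j,:] = b[j]·M with b = (3, -1) and M = [[0, -9, 5], [-4, 1, 3]] (rows indexed by i, columns by k). So it suffices to write M as a sum of two rank-1 matrices.
Splitting M by its rows (i = 0, 1), M = (1, 0)(0, -9, 5)ᵀ + (0, 1)(-4, 1, 3)ᵀ.
Hence T = (1, 0) ⊗ (3, -1) ⊗ (0, -9, 5) + (0, 1) ⊗ (3, -1) ⊗ (-4, 1, 3), so rank(T) ≤ 2.
These bounds meet, so rank(T) = 2.

2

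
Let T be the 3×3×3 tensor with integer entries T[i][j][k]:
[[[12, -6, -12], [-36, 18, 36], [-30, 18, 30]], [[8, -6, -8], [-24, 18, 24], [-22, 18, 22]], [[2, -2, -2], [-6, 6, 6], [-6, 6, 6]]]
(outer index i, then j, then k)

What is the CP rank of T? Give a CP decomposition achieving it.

Lower bound: in the mode-2 unfolding of T (rows indexed by j, columns by (i,k)) the 2×2 minor on rows j ∈ {0, 2}, columns (i,k) ∈ {(0,0), (0,1)} is det [[12, -6], [-30, 18]] = 36 ≠ 0, so that unfolding has rank ≥ 2 and hence rank(T) ≥ 2 (CP rank is at least every unfolding rank, though it can be larger).
Upper bound: with S_k = T[:,:,k], the two rank-1 terms a₁b₁ᵀ, a₂b₂ᵀ are the rank-1 members of the pencil x·S₀ + y·S₁.
The 2×2 minor of x·S₀ + y·S₁ on rows {0,1}, columns {0,2} is −24·x² + 24·xy = (-24)·(x − y)(x), vanishing at (x:y) = (1:1) and (0:1).
M₁ = S₀ + S₁ = [[6, -18, -12], [2, -6, -4], [0, 0, 0]] = 2·[3, 1, 0][1, -3, -2]ᵀ and M₂ = S₁ = [[-6, 18, 18], [-6, 18, 18], [-2, 6, 6]] = (-2)·[3, 3, 1][1, -3, -3]ᵀ, so take a₁ = [3, 1, 0], b₁ = [1, -3, -2], a₂ = [3, 3, 1], b₂ = [1, -3, -3].
Each slice is an integer combination of E₁ = a₁b₁ᵀ and E₂ = a₂b₂ᵀ: S₀ = 2·E₁ + 2·E₂, S₁ = −2·E₂, S₂ = −2·E₁ − 2·E₂; reading off coefficients, c₁ = [2, 0, -2] and c₂ = [2, -2, -2].
Hence T = [3, 1, 0] ⊗ [1, -3, -2] ⊗ [2, 0, -2] + [3, 3, 1] ⊗ [1, -3, -3] ⊗ [2, -2, -2], so rank(T) ≤ 2.
These bounds meet, so rank(T) = 2.

rank(T) = 2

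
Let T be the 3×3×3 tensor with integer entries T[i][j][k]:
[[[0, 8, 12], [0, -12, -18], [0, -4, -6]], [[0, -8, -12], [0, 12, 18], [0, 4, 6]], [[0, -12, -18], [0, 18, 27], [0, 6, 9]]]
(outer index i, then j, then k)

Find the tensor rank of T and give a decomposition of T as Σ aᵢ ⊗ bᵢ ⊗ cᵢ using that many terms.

Lower bound: T ≠ 0 (e.g. T[0,0,1] = 8), so rank(T) ≥ 1.
Upper bound: if T = a ⊗ b ⊗ c then every fibre of T is a multiple of the corresponding factor, so read the factors off the fibres through the nonzero entry T[0,0,1] = 8.
The mode-1 fibre T[:,0,1] = [8, -8, -12] gives a = (2, -2, -3) (primitive direction); the mode-2 fibre T[0,:,1] = [8, -12, -4] gives b = (2, -3, -1); then c[k] = T[0,0,k] / (a[0]·b[0]) = [0, 8, 12] / 4 = (0, 2, 3).
Expanding (2, -2, -3) ⊗ (2, -3, -1) ⊗ (0, 2, 3) reproduces all 27 entries of T, so T = (2, -2, -3) ⊗ (2, -3, -1) ⊗ (0, 2, 3) and rank(T) ≤ 1.
These bounds meet, so rank(T) = 1.
Check entry T[2,1,0] = 0: (-3)·(-3)·(0) = 0.

rank(T) = 1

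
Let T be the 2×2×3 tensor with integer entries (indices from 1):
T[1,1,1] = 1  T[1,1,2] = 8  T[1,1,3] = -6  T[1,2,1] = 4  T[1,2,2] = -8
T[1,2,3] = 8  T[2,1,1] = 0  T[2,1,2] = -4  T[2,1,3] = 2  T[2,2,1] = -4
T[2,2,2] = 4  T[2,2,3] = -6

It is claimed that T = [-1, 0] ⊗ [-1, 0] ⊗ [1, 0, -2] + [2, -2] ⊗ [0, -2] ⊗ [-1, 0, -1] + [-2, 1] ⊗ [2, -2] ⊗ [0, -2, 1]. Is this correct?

Yes

Reconstruct entrywise from the claimed factors. For example, T[2,2,3] = -6 and Σₗ aₗ[2]bₗ[2]cₗ[3] = (0)·(0)·(-2) + (-2)·(-2)·(-1) + (1)·(-2)·(1) = -6; checking all 12 entries, every one matches. The claim holds.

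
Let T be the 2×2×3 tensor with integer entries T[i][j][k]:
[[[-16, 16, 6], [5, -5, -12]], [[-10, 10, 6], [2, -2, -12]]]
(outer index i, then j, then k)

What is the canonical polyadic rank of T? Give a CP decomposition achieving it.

Lower bound: the mode-2 unfolding of T (rows indexed by j, columns by (i,k) = (0,0), (0,1), (0,2), (1,0), (1,1), (1,2)) is [[-16, 16, 6, -10, 10, 6], [5, -5, -12, 2, -2, -12]].
There the 2×2 minor on rows j ∈ {0, 1}, columns (i,k) ∈ {(0,0), (0,2)} is det [[-16, 6], [5, -12]] = 162 ≠ 0, so this unfolding has rank ≥ 2; CP rank is at least every unfolding rank, so rank(T) ≥ 2. (Flattening ranks never certify an upper bound on CP rank; for that we must actually write T with 2 rank-1 terms.)
Upper bound — finding two terms. Write S_k = T[:,:,k] for the frontal slices: S₀ = [[-16, 5], [-10, 2]], S₁ = [[16, -5], [10, -2]], S₂ = [[6, -12], [6, -12]].
If T = a₁ ⊗ b₁ ⊗ c₁ + a₂ ⊗ b₂ ⊗ c₂ then each S_k = c₁[k]·a₁b₁ᵀ + c₂[k]·a₂b₂ᵀ. S₀ and S₂ are linearly independent, so a₁b₁ᵀ and a₂b₂ᵀ must span the same plane of matrices: they are the rank-1 matrices of the form x·S₀ + y·S₂.
det(x·S₀ + y·S₂) is 18·x² + 54·xy = 18·(x + 3·y)(x), vanishing at (x:y) = (3:-1) and (0:1).
M₁ = 3·S₀ − S₂ = [[-54, 27], [-36, 18]] = (-9)·[3, 2][2, -1]ᵀ and M₂ = S₂ = [[6, -12], [6, -12]] = 6·[1, 1][1, -2]ᵀ, so take a₁ = [3, 2], b₁ = [2, -1], a₂ = [1, 1], b₂ = [1, -2].
Each slice is an integer combination of E₁ = a₁b₁ᵀ and E₂ = a₂b₂ᵀ: S₀ = −3·E₁ + 2·E₂, S₁ = 3·E₁ − 2·E₂, S₂ = 6·E₂; reading off coefficients, c₁ = [-3, 3, 0] and c₂ = [2, -2, 6].
Hence T = [3, 2] ⊗ [2, -1] ⊗ [-3, 3, 0] + [1, 1] ⊗ [1, -2] ⊗ [2, -2, 6], so rank(T) ≤ 2.
These bounds meet, so rank(T) = 2.
Check entry T[1,1,2] = -12: (2)·(-1)·(0) + (1)·(-2)·(6) = -12.

rank(T) = 2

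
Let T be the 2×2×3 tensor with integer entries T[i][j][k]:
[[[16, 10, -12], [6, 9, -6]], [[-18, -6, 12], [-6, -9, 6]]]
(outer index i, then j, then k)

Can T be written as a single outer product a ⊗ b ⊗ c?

The mode-2 unfolding of T (rows indexed by j, columns by (i,k) = (0,0), (0,1), (0,2), (1,0), (1,1), (1,2)) is [[16, 10, -12, -18, -6, 12], [6, 9, -6, -6, -9, 6]].
There the 2×2 minor on rows j ∈ {0, 1}, columns (i,k) ∈ {(0,0), (0,1)} is det [[16, 10], [6, 9]] = 84 ≠ 0, so this unfolding has rank ≥ 2; CP rank is at least every unfolding rank, so rank(T) ≥ 2.
In particular rank(T) ≥ 2 > 1, so T is not rank-1.

No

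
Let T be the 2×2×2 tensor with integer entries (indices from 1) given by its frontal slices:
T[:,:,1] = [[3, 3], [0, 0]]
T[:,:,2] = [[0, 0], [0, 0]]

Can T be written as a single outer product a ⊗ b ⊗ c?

If T = a ⊗ b ⊗ c then every fibre of T is a multiple of the corresponding factor, so read the factors off the fibres through the nonzero entry T[1,1,1] = 3.
The mode-1 fibre T[:,1,1] = [3, 0] gives a = [1, 0] (primitive direction); the mode-2 fibre T[1,:,1] = [3, 3] gives b = [1, 1]; then c[k] = T[1,1,k] / (a[1]·b[1]) = [3, 0] / 1 = [3, 0].
Expanding [1, 0] ⊗ [1, 1] ⊗ [3, 0] reproduces all 8 entries of T, so T = [1, 0] ⊗ [1, 1] ⊗ [3, 0] and rank(T) ≤ 1.
Equivalently every frontal slice T[:,:,k] is c[k] times the rank-1 matrix [1, 0] ⊗ [1, 1]. So T has rank 1 (it is nonzero).

Yes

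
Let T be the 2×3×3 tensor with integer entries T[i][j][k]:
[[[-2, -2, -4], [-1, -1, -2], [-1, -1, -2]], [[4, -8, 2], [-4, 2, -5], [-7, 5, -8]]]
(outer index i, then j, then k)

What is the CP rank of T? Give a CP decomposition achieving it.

rank(T) = 2

Lower bound: the mode-3 unfolding of T (rows indexed by k, columns by (i,j) = (0,0), (0,1), (0,2), (1,0), (1,1), (1,2)) is [[-2, -1, -1, 4, -4, -7], [-2, -1, -1, -8, 2, 5], [-4, -2, -2, 2, -5, -8]].
There the 2×2 minor on rows k ∈ {0, 1}, columns (i,j) ∈ {(0,0), (1,0)} is det [[-2, 4], [-2, -8]] = 24 ≠ 0, so this unfolding has rank ≥ 2; CP rank is at least every unfolding rank, so rank(T) ≥ 2. (Flattening ranks never certify an upper bound on CP rank; for that we must actually write T with 2 rank-1 terms.)
Upper bound — finding two terms. Write S_k = T[:,:,k] for the frontal slices: S₀ = [[-2, -1, -1], [4, -4, -7]], S₁ = [[-2, -1, -1], [-8, 2, 5]], S₂ = [[-4, -2, -2], [2, -5, -8]].
If T = a₁ ⊗ b₁ ⊗ c₁ + a₂ ⊗ b₂ ⊗ c₂ then each S_k = c₁[k]·a₁b₁ᵀ + c₂[k]·a₂b₂ᵀ. S₀ and S₁ are linearly independent, so a₁b₁ᵀ and a₂b₂ᵀ must span the same plane of matrices: they are the rank-1 matrices of the form x·S₀ + y·S₁.
The 2×2 minor of x·S₀ + y·S₁ on rows {0,1}, columns {0,1} is 12·x² − 12·y² = 12·(x − y)(x + y), vanishing at (x:y) = (1:1) and (1:-1).
M₁ = S₀ + S₁ = [[-4, -2, -2], [-4, -2, -2]] = (-2)·[1, 1][2, 1, 1]ᵀ and M₂ = S₀ − S₁ = [[0, 0, 0], [12, -6, -12]] = 6·[0, 1][2, -1, -2]ᵀ, so take a₁ = [1, 1], b₁ = [2, 1, 1], a₂ = [0, 1], b₂ = [2, -1, -2].
Each slice is an integer combination of E₁ = a₁b₁ᵀ and E₂ = a₂b₂ᵀ: S₀ = −E₁ + 3·E₂, S₁ = −E₁ − 3·E₂, S₂ = −2·E₁ + 3·E₂; reading off coefficients, c₁ = [-1, -1, -2] and c₂ = [3, -3, 3].
Hence T = [1, 1] ⊗ [2, 1, 1] ⊗ [-1, -1, -2] + [0, 1] ⊗ [2, -1, -2] ⊗ [3, -3, 3], so rank(T) ≤ 2.
These bounds meet, so rank(T) = 2.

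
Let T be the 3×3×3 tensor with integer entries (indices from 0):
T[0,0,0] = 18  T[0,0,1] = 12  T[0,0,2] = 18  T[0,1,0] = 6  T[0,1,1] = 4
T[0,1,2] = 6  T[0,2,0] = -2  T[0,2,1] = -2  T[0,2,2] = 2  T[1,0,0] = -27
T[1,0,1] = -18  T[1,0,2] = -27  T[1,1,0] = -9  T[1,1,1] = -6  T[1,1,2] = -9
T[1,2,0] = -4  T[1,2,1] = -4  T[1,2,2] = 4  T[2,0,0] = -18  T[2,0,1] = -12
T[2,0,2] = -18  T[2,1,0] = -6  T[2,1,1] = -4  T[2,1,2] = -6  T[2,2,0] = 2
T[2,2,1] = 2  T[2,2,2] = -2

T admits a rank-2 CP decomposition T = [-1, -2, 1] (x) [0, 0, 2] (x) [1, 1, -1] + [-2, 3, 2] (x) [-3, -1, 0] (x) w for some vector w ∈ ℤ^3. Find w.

Subtract the known terms from T to get the rank-1 residual R = [-2, 3, 2] (x) [-3, -1, 0] (x) w, so R[i,j,k] = a[i]·b[j]·w[k]. Pick indices with nonzero a[0]·b[0] = (-2)·(-3) = 6. Only the fibre through (0,0,·) is needed: R[0,0,:] = T[0,0,:] − Σₗ aₗ[0]bₗ[0]cₗ = [18, 12, 18] − (-1)·(0)·[1, 1, -1] = [18, 12, 18]. Then w[k] = R[0,0,k] / 6 for each k, giving w = [18, 12, 18] / 6 = [3, 2, 3].

w = [3, 2, 3]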